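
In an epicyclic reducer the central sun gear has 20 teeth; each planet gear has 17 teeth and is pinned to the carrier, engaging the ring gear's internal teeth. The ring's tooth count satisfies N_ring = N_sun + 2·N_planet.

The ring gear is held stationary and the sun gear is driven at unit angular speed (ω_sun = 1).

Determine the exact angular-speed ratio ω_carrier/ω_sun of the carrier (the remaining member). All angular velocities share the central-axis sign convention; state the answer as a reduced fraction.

N_ring = 20 + 2·17 = 54
20(ω_s−ω_c) = −54(ω_r−ω_c),  ω_r=0, ω_s=1
20(1−ω_c) = −54(0−ω_c)  ⇒  74ω_c = 20  ⇒  ω_c = 10/37
ω_c/ω_s = 10/37

10/37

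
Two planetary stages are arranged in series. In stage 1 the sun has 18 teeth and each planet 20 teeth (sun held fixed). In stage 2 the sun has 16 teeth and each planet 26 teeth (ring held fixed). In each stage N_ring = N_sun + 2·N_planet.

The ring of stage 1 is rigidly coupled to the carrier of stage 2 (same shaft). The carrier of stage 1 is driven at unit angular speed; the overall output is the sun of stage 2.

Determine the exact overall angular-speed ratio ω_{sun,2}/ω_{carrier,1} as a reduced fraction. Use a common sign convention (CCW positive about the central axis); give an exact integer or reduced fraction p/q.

Stage 1: N_ring = 18 + 2·20 = 58
Stage 1: 18(ω_s−ω_c) = −58(ω_r−ω_c),  ω_s=0, ω_c=1
Stage 1: ω_r = 1 − (18/58)(0−1) = 38/29
  ⇒ ω_r¹/ω_c¹ = 38/29
Stage 2: N_ring = 16 + 2·26 = 68
Stage 2: 16(ω_s−ω_c) = −68(ω_r−ω_c),  ω_r=0, ω_c=1
Stage 2: ω_s = 1 − (68/16)(0−1) = 21/4
  ⇒ ω_s²/ω_c² = 21/4
Coupling ω_c² = ω_r¹ ⇒ overall = 38/29 × 21/4 = 399/58

399/58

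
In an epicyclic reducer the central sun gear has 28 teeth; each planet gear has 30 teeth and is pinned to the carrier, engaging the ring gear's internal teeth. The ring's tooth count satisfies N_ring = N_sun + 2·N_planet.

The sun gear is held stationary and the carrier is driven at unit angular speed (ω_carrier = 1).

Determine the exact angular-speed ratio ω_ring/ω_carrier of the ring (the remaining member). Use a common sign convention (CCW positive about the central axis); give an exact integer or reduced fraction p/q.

29/22

N_ring = 28 + 2·30 = 88
28(ω_s−ω_c) = −88(ω_r−ω_c),  ω_s=0, ω_c=1
ω_r = 1 − (28/88)(0−1) = 29/22
ω_r/ω_c = 29/22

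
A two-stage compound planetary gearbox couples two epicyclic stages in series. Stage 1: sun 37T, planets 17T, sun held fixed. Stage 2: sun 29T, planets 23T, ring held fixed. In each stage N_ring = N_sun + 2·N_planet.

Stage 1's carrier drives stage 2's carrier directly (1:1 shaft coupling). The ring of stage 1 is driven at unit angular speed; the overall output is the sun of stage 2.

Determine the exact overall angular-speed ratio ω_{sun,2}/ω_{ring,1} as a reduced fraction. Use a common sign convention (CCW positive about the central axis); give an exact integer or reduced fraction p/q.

1846/783

Stage 1: N_ring = 37 + 2·17 = 71
Stage 1: 37(ω_s−ω_c) = −71(ω_r−ω_c),  ω_s=0, ω_r=1
Stage 1: 37(0−ω_c) = −71(1−ω_c)  ⇒  108ω_c = 71  ⇒  ω_c = 71/108
  ⇒ ω_c¹/ω_r¹ = 71/108
Stage 2: N_ring = 29 + 2·23 = 75
Stage 2: 29(ω_s−ω_c) = −75(ω_r−ω_c),  ω_r=0, ω_c=1
Stage 2: ω_s = 1 − (75/29)(0−1) = 104/29
  ⇒ ω_s²/ω_c² = 104/29
Coupling ω_c² = ω_c¹ ⇒ overall = 71/108 × 104/29 = 1846/783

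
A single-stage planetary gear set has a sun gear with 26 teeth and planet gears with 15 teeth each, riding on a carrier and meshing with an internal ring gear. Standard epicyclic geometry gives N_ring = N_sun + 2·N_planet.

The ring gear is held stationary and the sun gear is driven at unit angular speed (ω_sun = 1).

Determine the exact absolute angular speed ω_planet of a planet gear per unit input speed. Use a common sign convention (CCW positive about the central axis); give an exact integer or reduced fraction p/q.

-13/15

N_ring = 26 + 2·15 = 56
26(ω_s−ω_c) = −56(ω_r−ω_c),  ω_r=0, ω_s=1
26(1−ω_c) = −56(0−ω_c)  ⇒  82ω_c = 26  ⇒  ω_c = 13/41
sun–planet: 26·(1−13/41) = −15·(ω_p−ω_c)  ⇒  ω_p−ω_c = −(26/15)·(28/41) = -728/615
ω_p = 13/41 − 728/615 = -13/15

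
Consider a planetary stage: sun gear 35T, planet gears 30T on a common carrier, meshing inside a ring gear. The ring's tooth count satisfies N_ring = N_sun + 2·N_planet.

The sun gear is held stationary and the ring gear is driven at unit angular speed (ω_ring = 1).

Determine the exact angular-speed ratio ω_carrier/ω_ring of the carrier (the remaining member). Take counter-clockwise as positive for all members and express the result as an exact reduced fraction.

19/26

N_ring = 35 + 2·30 = 95
35(ω_s−ω_c) = −95(ω_r−ω_c),  ω_s=0, ω_r=1
35(0−ω_c) = −95(1−ω_c)  ⇒  130ω_c = 95  ⇒  ω_c = 19/26
ω_c/ω_r = 19/26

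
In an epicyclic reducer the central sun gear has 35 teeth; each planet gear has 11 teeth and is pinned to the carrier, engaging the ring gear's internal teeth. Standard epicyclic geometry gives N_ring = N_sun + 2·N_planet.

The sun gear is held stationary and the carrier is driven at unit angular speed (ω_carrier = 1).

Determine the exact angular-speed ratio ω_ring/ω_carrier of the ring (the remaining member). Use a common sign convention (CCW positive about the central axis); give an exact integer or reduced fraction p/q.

N_ring = 35 + 2·11 = 57
35(ω_s−ω_c) = −57(ω_r−ω_c),  ω_s=0, ω_c=1
ω_r = 1 − (35/57)(0−1) = 92/57
ω_r/ω_c = 92/57

92/57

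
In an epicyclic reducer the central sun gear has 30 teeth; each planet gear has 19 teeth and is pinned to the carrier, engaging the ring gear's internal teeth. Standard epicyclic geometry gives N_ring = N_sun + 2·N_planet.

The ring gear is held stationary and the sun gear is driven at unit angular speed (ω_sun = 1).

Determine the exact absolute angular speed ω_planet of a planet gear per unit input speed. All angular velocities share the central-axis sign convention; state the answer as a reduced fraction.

N_ring = 30 + 2·19 = 68
30(ω_s−ω_c) = −68(ω_r−ω_c),  ω_r=0, ω_s=1
30(1−ω_c) = −68(0−ω_c)  ⇒  98ω_c = 30  ⇒  ω_c = 15/49
sun–planet: 30·(1−15/49) = −19·(ω_p−ω_c)  ⇒  ω_p−ω_c = −(30/19)·(34/49) = -1020/931
ω_p = 15/49 − 1020/931 = -15/19

-15/19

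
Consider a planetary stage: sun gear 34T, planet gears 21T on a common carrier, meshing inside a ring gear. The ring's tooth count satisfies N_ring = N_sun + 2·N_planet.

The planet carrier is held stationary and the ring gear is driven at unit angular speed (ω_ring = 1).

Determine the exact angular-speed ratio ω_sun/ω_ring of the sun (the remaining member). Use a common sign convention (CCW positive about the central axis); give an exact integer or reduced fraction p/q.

N_ring = 34 + 2·21 = 76
34(ω_s−ω_c) = −76(ω_r−ω_c),  ω_c=0, ω_r=1
ω_s = 0 − (76/34)(1−0) = -38/17
ω_s/ω_r = -38/17

-38/17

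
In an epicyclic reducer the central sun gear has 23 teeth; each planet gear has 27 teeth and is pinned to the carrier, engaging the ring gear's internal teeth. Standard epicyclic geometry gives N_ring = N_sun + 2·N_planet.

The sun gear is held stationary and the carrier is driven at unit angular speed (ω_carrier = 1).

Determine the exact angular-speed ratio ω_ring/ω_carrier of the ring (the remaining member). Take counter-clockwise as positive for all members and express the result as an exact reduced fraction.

N_ring = 23 + 2·27 = 77
23(ω_s−ω_c) = −77(ω_r−ω_c),  ω_s=0, ω_c=1
ω_r = 1 − (23/77)(0−1) = 100/77
ω_r/ω_c = 100/77

100/77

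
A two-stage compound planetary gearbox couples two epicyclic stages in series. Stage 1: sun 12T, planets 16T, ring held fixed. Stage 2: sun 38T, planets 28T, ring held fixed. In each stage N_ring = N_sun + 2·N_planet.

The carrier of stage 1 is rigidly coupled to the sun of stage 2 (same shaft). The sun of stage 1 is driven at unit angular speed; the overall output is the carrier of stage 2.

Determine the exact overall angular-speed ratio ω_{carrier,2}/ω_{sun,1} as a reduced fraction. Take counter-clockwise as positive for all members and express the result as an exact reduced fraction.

19/308

Stage 1: N_ring = 12 + 2·16 = 44
Stage 1: 12(ω_s−ω_c) = −44(ω_r−ω_c),  ω_r=0, ω_s=1
Stage 1: 12(1−ω_c) = −44(0−ω_c)  ⇒  56ω_c = 12  ⇒  ω_c = 3/14
  ⇒ ω_c¹/ω_s¹ = 3/14
Stage 2: N_ring = 38 + 2·28 = 94
Stage 2: 38(ω_s−ω_c) = −94(ω_r−ω_c),  ω_r=0, ω_s=1
Stage 2: 38(1−ω_c) = −94(0−ω_c)  ⇒  132ω_c = 38  ⇒  ω_c = 19/66
  ⇒ ω_c²/ω_s² = 19/66
Coupling ω_s² = ω_c¹ ⇒ overall = 3/14 × 19/66 = 19/308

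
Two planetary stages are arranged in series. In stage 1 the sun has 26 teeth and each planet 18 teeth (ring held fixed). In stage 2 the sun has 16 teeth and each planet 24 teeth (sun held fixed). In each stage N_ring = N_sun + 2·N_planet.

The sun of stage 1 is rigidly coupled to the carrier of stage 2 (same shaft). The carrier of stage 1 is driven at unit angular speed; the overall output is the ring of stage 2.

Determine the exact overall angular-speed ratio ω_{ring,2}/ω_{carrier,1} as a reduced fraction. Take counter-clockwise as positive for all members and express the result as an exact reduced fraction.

55/13

Stage 1: N_ring = 26 + 2·18 = 62
Stage 1: 26(ω_s−ω_c) = −62(ω_r−ω_c),  ω_r=0, ω_c=1
Stage 1: ω_s = 1 − (62/26)(0−1) = 44/13
  ⇒ ω_s¹/ω_c¹ = 44/13
Stage 2: N_ring = 16 + 2·24 = 64
Stage 2: 16(ω_s−ω_c) = −64(ω_r−ω_c),  ω_s=0, ω_c=1
Stage 2: ω_r = 1 − (16/64)(0−1) = 5/4
  ⇒ ω_r²/ω_c² = 5/4
Coupling ω_c² = ω_s¹ ⇒ overall = 44/13 × 5/4 = 55/13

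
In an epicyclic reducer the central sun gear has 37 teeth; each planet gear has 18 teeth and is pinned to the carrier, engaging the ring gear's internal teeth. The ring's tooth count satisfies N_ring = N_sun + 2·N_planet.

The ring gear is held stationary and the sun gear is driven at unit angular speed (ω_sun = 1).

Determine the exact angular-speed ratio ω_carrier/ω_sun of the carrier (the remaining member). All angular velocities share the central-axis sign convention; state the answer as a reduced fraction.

37/110

N_ring = 37 + 2·18 = 73
37(ω_s−ω_c) = −73(ω_r−ω_c),  ω_r=0, ω_s=1
37(1−ω_c) = −73(0−ω_c)  ⇒  110ω_c = 37  ⇒  ω_c = 37/110
ω_c/ω_s = 37/110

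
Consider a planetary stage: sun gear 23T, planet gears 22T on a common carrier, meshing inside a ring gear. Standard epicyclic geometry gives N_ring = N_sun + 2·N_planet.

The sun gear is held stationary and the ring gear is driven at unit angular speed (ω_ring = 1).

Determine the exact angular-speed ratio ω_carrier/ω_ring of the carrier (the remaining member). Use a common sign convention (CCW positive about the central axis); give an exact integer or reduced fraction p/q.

N_ring = 23 + 2·22 = 67
23(ω_s−ω_c) = −67(ω_r−ω_c),  ω_s=0, ω_r=1
23(0−ω_c) = −67(1−ω_c)  ⇒  90ω_c = 67  ⇒  ω_c = 67/90
ω_c/ω_r = 67/90

67/90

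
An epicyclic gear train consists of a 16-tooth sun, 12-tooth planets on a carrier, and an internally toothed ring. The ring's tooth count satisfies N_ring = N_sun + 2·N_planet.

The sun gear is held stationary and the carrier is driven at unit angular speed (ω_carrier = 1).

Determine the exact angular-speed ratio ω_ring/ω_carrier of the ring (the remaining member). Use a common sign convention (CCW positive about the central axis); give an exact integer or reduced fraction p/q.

N_ring = 16 + 2·12 = 40
16(ω_s−ω_c) = −40(ω_r−ω_c),  ω_s=0, ω_c=1
ω_r = 1 − (16/40)(0−1) = 7/5
ω_r/ω_c = 7/5

7/5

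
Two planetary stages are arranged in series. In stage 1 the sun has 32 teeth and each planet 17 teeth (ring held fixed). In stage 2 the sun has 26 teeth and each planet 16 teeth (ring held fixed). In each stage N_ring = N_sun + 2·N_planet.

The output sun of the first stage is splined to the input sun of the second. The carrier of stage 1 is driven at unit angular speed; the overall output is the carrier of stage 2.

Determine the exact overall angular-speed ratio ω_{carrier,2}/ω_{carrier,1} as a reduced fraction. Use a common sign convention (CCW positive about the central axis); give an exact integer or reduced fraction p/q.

Stage 1: N_ring = 32 + 2·17 = 66
Stage 1: 32(ω_s−ω_c) = −66(ω_r−ω_c),  ω_r=0, ω_c=1
Stage 1: ω_s = 1 − (66/32)(0−1) = 49/16
  ⇒ ω_s¹/ω_c¹ = 49/16
Stage 2: N_ring = 26 + 2·16 = 58
Stage 2: 26(ω_s−ω_c) = −58(ω_r−ω_c),  ω_r=0, ω_s=1
Stage 2: 26(1−ω_c) = −58(0−ω_c)  ⇒  84ω_c = 26  ⇒  ω_c = 13/42
  ⇒ ω_c²/ω_s² = 13/42
Coupling ω_s² = ω_s¹ ⇒ overall = 49/16 × 13/42 = 91/96

91/96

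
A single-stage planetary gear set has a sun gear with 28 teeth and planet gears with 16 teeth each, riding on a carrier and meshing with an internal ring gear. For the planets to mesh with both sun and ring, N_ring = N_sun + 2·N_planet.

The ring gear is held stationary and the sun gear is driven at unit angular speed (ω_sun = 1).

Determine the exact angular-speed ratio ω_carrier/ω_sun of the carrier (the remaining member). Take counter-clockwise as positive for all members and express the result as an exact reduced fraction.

7/22

N_ring = 28 + 2·16 = 60
28(ω_s−ω_c) = −60(ω_r−ω_c),  ω_r=0, ω_s=1
28(1−ω_c) = −60(0−ω_c)  ⇒  88ω_c = 28  ⇒  ω_c = 7/22
ω_c/ω_s = 7/22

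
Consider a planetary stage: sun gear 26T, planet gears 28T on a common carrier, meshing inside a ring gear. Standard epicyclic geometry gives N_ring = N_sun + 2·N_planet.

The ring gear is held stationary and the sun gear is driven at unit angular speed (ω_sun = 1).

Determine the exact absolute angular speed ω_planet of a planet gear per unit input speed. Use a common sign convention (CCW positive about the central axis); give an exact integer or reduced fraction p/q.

N_ring = 26 + 2·28 = 82
26(ω_s−ω_c) = −82(ω_r−ω_c),  ω_r=0, ω_s=1
26(1−ω_c) = −82(0−ω_c)  ⇒  108ω_c = 26  ⇒  ω_c = 13/54
sun–planet: 26·(1−13/54) = −28·(ω_p−ω_c)  ⇒  ω_p−ω_c = −(26/28)·(41/54) = -533/756
ω_p = 13/54 − 533/756 = -13/28

-13/28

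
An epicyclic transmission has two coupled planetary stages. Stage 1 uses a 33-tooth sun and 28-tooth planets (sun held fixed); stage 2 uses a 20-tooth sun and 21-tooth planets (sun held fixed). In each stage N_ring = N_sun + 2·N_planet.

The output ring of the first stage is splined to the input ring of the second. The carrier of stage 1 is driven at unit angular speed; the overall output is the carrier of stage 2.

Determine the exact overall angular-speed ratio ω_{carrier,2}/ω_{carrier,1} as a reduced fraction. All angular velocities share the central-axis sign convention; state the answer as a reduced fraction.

3782/3649

Stage 1: N_ring = 33 + 2·28 = 89
Stage 1: 33(ω_s−ω_c) = −89(ω_r−ω_c),  ω_s=0, ω_c=1
Stage 1: ω_r = 1 − (33/89)(0−1) = 122/89
  ⇒ ω_r¹/ω_c¹ = 122/89
Stage 2: N_ring = 20 + 2·21 = 62
Stage 2: 20(ω_s−ω_c) = −62(ω_r−ω_c),  ω_s=0, ω_r=1
Stage 2: 20(0−ω_c) = −62(1−ω_c)  ⇒  82ω_c = 62  ⇒  ω_c = 31/41
  ⇒ ω_c²/ω_r² = 31/41
Coupling ω_r² = ω_r¹ ⇒ overall = 122/89 × 31/41 = 3782/3649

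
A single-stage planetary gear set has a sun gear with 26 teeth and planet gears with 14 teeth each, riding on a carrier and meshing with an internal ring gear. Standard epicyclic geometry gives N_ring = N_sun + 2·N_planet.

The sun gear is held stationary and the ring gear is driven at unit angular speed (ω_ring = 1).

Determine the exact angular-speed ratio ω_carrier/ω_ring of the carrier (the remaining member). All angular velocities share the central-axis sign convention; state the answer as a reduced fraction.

27/40

N_ring = 26 + 2·14 = 54
26(ω_s−ω_c) = −54(ω_r−ω_c),  ω_s=0, ω_r=1
26(0−ω_c) = −54(1−ω_c)  ⇒  80ω_c = 54  ⇒  ω_c = 27/40
ω_c/ω_r = 27/40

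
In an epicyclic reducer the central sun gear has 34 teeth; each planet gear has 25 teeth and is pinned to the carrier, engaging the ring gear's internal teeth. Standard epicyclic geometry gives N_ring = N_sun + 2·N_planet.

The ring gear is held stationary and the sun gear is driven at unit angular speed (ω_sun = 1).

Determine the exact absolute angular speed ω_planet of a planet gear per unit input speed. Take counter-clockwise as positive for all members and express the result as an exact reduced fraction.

-17/25

N_ring = 34 + 2·25 = 84
34(ω_s−ω_c) = −84(ω_r−ω_c),  ω_r=0, ω_s=1
34(1−ω_c) = −84(0−ω_c)  ⇒  118ω_c = 34  ⇒  ω_c = 17/59
sun–planet: 34·(1−17/59) = −25·(ω_p−ω_c)  ⇒  ω_p−ω_c = −(34/25)·(42/59) = -1428/1475
ω_p = 17/59 − 1428/1475 = -17/25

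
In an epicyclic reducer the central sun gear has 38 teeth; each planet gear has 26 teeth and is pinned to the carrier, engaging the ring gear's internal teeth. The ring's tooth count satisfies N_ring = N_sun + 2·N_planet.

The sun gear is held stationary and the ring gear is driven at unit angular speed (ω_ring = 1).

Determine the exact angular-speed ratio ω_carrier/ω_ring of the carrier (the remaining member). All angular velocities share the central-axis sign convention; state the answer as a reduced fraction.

N_ring = 38 + 2·26 = 90
38(ω_s−ω_c) = −90(ω_r−ω_c),  ω_s=0, ω_r=1
38(0−ω_c) = −90(1−ω_c)  ⇒  128ω_c = 90  ⇒  ω_c = 45/64
ω_c/ω_r = 45/64

45/64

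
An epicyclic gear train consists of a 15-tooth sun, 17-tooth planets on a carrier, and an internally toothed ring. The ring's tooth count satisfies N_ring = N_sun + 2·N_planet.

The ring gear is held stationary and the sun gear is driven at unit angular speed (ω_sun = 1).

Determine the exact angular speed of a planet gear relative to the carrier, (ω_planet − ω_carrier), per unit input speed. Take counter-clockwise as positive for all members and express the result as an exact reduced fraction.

N_ring = 15 + 2·17 = 49
15(ω_s−ω_c) = −49(ω_r−ω_c),  ω_r=0, ω_s=1
15(1−ω_c) = −49(0−ω_c)  ⇒  64ω_c = 15  ⇒  ω_c = 15/64
sun–planet: 15·(1−15/64) = −17·(ω_p−ω_c)  ⇒  ω_p−ω_c = −(15/17)·(49/64) = -735/1088

-735/1088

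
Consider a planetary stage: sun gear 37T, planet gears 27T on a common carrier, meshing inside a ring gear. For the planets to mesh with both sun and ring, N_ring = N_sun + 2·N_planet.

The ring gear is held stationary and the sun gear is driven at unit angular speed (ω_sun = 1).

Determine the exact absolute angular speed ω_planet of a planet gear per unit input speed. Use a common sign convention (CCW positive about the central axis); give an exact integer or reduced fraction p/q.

-37/54

N_ring = 37 + 2·27 = 91
37(ω_s−ω_c) = −91(ω_r−ω_c),  ω_r=0, ω_s=1
37(1−ω_c) = −91(0−ω_c)  ⇒  128ω_c = 37  ⇒  ω_c = 37/128
sun–planet: 37·(1−37/128) = −27·(ω_p−ω_c)  ⇒  ω_p−ω_c = −(37/27)·(91/128) = -3367/3456
ω_p = 37/128 − 3367/3456 = -37/54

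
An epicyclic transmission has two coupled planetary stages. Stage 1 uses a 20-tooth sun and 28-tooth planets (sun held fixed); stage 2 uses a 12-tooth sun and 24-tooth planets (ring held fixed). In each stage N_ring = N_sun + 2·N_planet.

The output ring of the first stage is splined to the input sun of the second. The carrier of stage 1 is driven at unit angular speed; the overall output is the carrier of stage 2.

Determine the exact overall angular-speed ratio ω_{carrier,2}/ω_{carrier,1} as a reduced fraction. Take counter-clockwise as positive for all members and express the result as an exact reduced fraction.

4/19

Stage 1: N_ring = 20 + 2·28 = 76
Stage 1: 20(ω_s−ω_c) = −76(ω_r−ω_c),  ω_s=0, ω_c=1
Stage 1: ω_r = 1 − (20/76)(0−1) = 24/19
  ⇒ ω_r¹/ω_c¹ = 24/19
Stage 2: N_ring = 12 + 2·24 = 60
Stage 2: 12(ω_s−ω_c) = −60(ω_r−ω_c),  ω_r=0, ω_s=1
Stage 2: 12(1−ω_c) = −60(0−ω_c)  ⇒  72ω_c = 12  ⇒  ω_c = 1/6
  ⇒ ω_c²/ω_s² = 1/6
Coupling ω_s² = ω_r¹ ⇒ overall = 24/19 × 1/6 = 4/19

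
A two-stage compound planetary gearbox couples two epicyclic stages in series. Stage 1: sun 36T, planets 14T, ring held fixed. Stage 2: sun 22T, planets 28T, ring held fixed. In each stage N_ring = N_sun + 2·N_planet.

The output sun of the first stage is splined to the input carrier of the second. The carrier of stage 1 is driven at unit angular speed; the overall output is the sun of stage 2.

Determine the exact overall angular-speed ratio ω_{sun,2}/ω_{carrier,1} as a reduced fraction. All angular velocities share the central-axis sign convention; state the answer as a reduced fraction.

Stage 1: N_ring = 36 + 2·14 = 64
Stage 1: 36(ω_s−ω_c) = −64(ω_r−ω_c),  ω_r=0, ω_c=1
Stage 1: ω_s = 1 − (64/36)(0−1) = 25/9
  ⇒ ω_s¹/ω_c¹ = 25/9
Stage 2: N_ring = 22 + 2·28 = 78
Stage 2: 22(ω_s−ω_c) = −78(ω_r−ω_c),  ω_r=0, ω_c=1
Stage 2: ω_s = 1 − (78/22)(0−1) = 50/11
  ⇒ ω_s²/ω_c² = 50/11
Coupling ω_c² = ω_s¹ ⇒ overall = 25/9 × 50/11 = 1250/99

1250/99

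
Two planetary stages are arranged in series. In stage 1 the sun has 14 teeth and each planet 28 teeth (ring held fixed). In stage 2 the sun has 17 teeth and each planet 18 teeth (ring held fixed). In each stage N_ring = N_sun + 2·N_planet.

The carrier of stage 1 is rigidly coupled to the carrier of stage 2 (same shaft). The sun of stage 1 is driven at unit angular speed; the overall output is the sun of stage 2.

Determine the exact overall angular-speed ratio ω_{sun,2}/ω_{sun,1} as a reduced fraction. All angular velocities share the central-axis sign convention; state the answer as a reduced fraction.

Stage 1: N_ring = 14 + 2·28 = 70
Stage 1: 14(ω_s−ω_c) = −70(ω_r−ω_c),  ω_r=0, ω_s=1
Stage 1: 14(1−ω_c) = −70(0−ω_c)  ⇒  84ω_c = 14  ⇒  ω_c = 1/6
  ⇒ ω_c¹/ω_s¹ = 1/6
Stage 2: N_ring = 17 + 2·18 = 53
Stage 2: 17(ω_s−ω_c) = −53(ω_r−ω_c),  ω_r=0, ω_c=1
Stage 2: ω_s = 1 − (53/17)(0−1) = 70/17
  ⇒ ω_s²/ω_c² = 70/17
Coupling ω_c² = ω_c¹ ⇒ overall = 1/6 × 70/17 = 35/51

35/51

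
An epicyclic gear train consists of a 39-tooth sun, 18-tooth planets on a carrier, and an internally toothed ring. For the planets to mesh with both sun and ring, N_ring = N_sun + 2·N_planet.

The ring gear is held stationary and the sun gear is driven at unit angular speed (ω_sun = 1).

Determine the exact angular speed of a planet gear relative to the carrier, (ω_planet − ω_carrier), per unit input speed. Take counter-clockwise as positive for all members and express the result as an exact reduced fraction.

-325/228

N_ring = 39 + 2·18 = 75
39(ω_s−ω_c) = −75(ω_r−ω_c),  ω_r=0, ω_s=1
39(1−ω_c) = −75(0−ω_c)  ⇒  114ω_c = 39  ⇒  ω_c = 13/38
sun–planet: 39·(1−13/38) = −18·(ω_p−ω_c)  ⇒  ω_p−ω_c = −(39/18)·(25/38) = -325/228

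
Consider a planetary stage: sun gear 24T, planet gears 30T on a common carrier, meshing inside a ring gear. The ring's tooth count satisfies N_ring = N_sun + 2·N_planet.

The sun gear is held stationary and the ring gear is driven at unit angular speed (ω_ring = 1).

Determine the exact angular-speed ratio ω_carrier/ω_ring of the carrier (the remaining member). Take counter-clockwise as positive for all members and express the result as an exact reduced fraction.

N_ring = 24 + 2·30 = 84
24(ω_s−ω_c) = −84(ω_r−ω_c),  ω_s=0, ω_r=1
24(0−ω_c) = −84(1−ω_c)  ⇒  108ω_c = 84  ⇒  ω_c = 7/9
ω_c/ω_r = 7/9

7/9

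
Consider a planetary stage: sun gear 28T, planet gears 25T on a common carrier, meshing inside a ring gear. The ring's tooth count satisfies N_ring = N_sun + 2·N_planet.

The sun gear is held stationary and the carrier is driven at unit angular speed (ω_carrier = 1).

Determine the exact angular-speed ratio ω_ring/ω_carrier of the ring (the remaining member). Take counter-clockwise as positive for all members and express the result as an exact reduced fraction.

N_ring = 28 + 2·25 = 78
28(ω_s−ω_c) = −78(ω_r−ω_c),  ω_s=0, ω_c=1
ω_r = 1 − (28/78)(0−1) = 53/39
ω_r/ω_c = 53/39

53/39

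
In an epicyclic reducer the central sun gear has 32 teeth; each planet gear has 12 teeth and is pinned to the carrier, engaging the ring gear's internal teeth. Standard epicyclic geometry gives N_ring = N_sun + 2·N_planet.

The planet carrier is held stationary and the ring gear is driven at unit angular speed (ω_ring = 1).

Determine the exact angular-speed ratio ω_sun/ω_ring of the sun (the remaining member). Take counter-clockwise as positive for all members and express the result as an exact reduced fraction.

-7/4

N_ring = 32 + 2·12 = 56
32(ω_s−ω_c) = −56(ω_r−ω_c),  ω_c=0, ω_r=1
ω_s = 0 − (56/32)(1−0) = -7/4
ω_s/ω_r = -7/4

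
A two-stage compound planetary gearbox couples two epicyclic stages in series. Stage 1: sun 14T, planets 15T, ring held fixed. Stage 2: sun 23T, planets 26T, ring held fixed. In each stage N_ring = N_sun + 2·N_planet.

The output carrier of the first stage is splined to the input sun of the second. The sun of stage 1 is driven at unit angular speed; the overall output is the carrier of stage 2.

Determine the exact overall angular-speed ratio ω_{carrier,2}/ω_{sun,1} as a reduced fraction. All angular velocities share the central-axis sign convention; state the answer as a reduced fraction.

Stage 1: N_ring = 14 + 2·15 = 44
Stage 1: 14(ω_s−ω_c) = −44(ω_r−ω_c),  ω_r=0, ω_s=1
Stage 1: 14(1−ω_c) = −44(0−ω_c)  ⇒  58ω_c = 14  ⇒  ω_c = 7/29
  ⇒ ω_c¹/ω_s¹ = 7/29
Stage 2: N_ring = 23 + 2·26 = 75
Stage 2: 23(ω_s−ω_c) = −75(ω_r−ω_c),  ω_r=0, ω_s=1
Stage 2: 23(1−ω_c) = −75(0−ω_c)  ⇒  98ω_c = 23  ⇒  ω_c = 23/98
  ⇒ ω_c²/ω_s² = 23/98
Coupling ω_s² = ω_c¹ ⇒ overall = 7/29 × 23/98 = 23/406

23/406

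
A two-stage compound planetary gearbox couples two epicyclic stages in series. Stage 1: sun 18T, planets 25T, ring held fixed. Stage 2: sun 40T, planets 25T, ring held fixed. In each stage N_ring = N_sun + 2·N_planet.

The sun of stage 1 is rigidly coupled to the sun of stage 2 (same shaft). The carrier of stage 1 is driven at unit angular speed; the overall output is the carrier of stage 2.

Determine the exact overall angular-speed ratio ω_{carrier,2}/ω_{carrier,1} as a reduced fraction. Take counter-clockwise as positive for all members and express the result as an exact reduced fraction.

Stage 1: N_ring = 18 + 2·25 = 68
Stage 1: 18(ω_s−ω_c) = −68(ω_r−ω_c),  ω_r=0, ω_c=1
Stage 1: ω_s = 1 − (68/18)(0−1) = 43/9
  ⇒ ω_s¹/ω_c¹ = 43/9
Stage 2: N_ring = 40 + 2·25 = 90
Stage 2: 40(ω_s−ω_c) = −90(ω_r−ω_c),  ω_r=0, ω_s=1
Stage 2: 40(1−ω_c) = −90(0−ω_c)  ⇒  130ω_c = 40  ⇒  ω_c = 4/13
  ⇒ ω_c²/ω_s² = 4/13
Coupling ω_s² = ω_s¹ ⇒ overall = 43/9 × 4/13 = 172/117

172/117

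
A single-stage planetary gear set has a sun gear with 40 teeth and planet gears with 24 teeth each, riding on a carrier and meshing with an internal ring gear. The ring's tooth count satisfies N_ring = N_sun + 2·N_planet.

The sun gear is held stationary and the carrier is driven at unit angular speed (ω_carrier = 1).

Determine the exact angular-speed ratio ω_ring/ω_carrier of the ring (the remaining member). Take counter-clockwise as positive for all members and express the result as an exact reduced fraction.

N_ring = 40 + 2·24 = 88
40(ω_s−ω_c) = −88(ω_r−ω_c),  ω_s=0, ω_c=1
ω_r = 1 − (40/88)(0−1) = 16/11
ω_r/ω_c = 16/11

16/11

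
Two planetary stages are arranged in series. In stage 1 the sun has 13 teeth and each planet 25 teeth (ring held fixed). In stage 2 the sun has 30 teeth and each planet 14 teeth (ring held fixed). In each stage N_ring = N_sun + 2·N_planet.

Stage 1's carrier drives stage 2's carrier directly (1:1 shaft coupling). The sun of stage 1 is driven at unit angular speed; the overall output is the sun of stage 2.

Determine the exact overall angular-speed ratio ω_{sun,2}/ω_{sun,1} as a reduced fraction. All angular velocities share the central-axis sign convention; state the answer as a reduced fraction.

Stage 1: N_ring = 13 + 2·25 = 63
Stage 1: 13(ω_s−ω_c) = −63(ω_r−ω_c),  ω_r=0, ω_s=1
Stage 1: 13(1−ω_c) = −63(0−ω_c)  ⇒  76ω_c = 13  ⇒  ω_c = 13/76
  ⇒ ω_c¹/ω_s¹ = 13/76
Stage 2: N_ring = 30 + 2·14 = 58
Stage 2: 30(ω_s−ω_c) = −58(ω_r−ω_c),  ω_r=0, ω_c=1
Stage 2: ω_s = 1 − (58/30)(0−1) = 44/15
  ⇒ ω_s²/ω_c² = 44/15
Coupling ω_c² = ω_c¹ ⇒ overall = 13/76 × 44/15 = 143/285

143/285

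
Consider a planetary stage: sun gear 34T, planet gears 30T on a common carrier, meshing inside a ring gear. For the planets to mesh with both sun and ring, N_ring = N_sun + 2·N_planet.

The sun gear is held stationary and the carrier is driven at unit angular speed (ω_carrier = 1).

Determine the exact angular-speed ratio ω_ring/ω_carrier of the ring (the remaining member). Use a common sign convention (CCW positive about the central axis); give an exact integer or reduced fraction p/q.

64/47

N_ring = 34 + 2·30 = 94
34(ω_s−ω_c) = −94(ω_r−ω_c),  ω_s=0, ω_c=1
ω_r = 1 − (34/94)(0−1) = 64/47
ω_r/ω_c = 64/47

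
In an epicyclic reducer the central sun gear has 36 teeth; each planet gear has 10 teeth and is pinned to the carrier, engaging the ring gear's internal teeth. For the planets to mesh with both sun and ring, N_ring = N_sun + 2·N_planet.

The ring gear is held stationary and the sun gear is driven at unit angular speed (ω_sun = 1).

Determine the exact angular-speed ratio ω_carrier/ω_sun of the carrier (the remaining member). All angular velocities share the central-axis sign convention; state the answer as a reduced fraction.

9/23

N_ring = 36 + 2·10 = 56
36(ω_s−ω_c) = −56(ω_r−ω_c),  ω_r=0, ω_s=1
36(1−ω_c) = −56(0−ω_c)  ⇒  92ω_c = 36  ⇒  ω_c = 9/23
ω_c/ω_s = 9/23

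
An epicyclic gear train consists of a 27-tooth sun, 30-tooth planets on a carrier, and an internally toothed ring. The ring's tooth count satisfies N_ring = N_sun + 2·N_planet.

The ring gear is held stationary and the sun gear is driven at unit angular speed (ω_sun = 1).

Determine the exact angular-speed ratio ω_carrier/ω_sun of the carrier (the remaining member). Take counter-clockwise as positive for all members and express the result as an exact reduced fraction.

N_ring = 27 + 2·30 = 87
27(ω_s−ω_c) = −87(ω_r−ω_c),  ω_r=0, ω_s=1
27(1−ω_c) = −87(0−ω_c)  ⇒  114ω_c = 27  ⇒  ω_c = 9/38
ω_c/ω_s = 9/38

9/38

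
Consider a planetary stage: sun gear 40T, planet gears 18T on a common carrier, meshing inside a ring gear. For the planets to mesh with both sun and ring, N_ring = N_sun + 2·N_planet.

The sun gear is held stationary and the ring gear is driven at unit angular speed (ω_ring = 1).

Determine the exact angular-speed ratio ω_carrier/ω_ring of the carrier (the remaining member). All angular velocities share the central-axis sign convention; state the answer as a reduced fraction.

N_ring = 40 + 2·18 = 76
40(ω_s−ω_c) = −76(ω_r−ω_c),  ω_s=0, ω_r=1
40(0−ω_c) = −76(1−ω_c)  ⇒  116ω_c = 76  ⇒  ω_c = 19/29
ω_c/ω_r = 19/29

19/29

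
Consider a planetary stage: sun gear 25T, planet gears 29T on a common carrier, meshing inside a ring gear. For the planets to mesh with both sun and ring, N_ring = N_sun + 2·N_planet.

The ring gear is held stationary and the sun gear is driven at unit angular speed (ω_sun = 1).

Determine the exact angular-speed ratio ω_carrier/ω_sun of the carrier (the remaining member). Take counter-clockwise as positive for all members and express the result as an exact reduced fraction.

N_ring = 25 + 2·29 = 83
25(ω_s−ω_c) = −83(ω_r−ω_c),  ω_r=0, ω_s=1
25(1−ω_c) = −83(0−ω_c)  ⇒  108ω_c = 25  ⇒  ω_c = 25/108
ω_c/ω_s = 25/108

25/108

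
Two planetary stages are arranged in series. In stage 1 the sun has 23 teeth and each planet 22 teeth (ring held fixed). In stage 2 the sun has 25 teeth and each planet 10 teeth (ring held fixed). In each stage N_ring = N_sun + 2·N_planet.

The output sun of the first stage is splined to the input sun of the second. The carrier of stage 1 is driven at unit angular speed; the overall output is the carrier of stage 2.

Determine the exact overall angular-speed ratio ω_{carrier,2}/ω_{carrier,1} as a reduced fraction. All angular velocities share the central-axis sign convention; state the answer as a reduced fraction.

225/161

Stage 1: N_ring = 23 + 2·22 = 67
Stage 1: 23(ω_s−ω_c) = −67(ω_r−ω_c),  ω_r=0, ω_c=1
Stage 1: ω_s = 1 − (67/23)(0−1) = 90/23
  ⇒ ω_s¹/ω_c¹ = 90/23
Stage 2: N_ring = 25 + 2·10 = 45
Stage 2: 25(ω_s−ω_c) = −45(ω_r−ω_c),  ω_r=0, ω_s=1
Stage 2: 25(1−ω_c) = −45(0−ω_c)  ⇒  70ω_c = 25  ⇒  ω_c = 5/14
  ⇒ ω_c²/ω_s² = 5/14
Coupling ω_s² = ω_s¹ ⇒ overall = 90/23 × 5/14 = 225/161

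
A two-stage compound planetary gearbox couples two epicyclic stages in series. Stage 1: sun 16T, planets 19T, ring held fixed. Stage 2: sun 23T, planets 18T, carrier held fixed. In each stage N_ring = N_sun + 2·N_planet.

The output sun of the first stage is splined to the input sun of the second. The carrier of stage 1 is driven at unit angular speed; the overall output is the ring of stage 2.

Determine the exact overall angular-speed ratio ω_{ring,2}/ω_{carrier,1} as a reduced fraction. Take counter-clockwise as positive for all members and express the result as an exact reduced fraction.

-805/472

Stage 1: N_ring = 16 + 2·19 = 54
Stage 1: 16(ω_s−ω_c) = −54(ω_r−ω_c),  ω_r=0, ω_c=1
Stage 1: ω_s = 1 − (54/16)(0−1) = 35/8
  ⇒ ω_s¹/ω_c¹ = 35/8
Stage 2: N_ring = 23 + 2·18 = 59
Stage 2: 23(ω_s−ω_c) = −59(ω_r−ω_c),  ω_c=0, ω_s=1
Stage 2: ω_r = 0 − (23/59)(1−0) = -23/59
  ⇒ ω_r²/ω_s² = -23/59
Coupling ω_s² = ω_s¹ ⇒ overall = 35/8 × -23/59 = -805/472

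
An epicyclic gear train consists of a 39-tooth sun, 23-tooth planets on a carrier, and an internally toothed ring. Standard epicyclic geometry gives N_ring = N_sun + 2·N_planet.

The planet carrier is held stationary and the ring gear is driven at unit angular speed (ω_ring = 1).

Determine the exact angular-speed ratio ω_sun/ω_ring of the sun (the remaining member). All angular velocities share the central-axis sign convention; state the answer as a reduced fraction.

-85/39

N_ring = 39 + 2·23 = 85
39(ω_s−ω_c) = −85(ω_r−ω_c),  ω_c=0, ω_r=1
ω_s = 0 − (85/39)(1−0) = -85/39
ω_s/ω_r = -85/39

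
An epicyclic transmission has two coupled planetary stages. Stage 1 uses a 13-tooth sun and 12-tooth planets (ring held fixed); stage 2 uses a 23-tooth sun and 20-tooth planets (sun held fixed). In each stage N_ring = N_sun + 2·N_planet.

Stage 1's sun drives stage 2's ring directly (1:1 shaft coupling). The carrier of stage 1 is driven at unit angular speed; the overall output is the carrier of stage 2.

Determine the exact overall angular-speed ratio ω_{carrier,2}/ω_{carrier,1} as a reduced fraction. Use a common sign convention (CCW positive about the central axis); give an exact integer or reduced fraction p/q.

Stage 1: N_ring = 13 + 2·12 = 37
Stage 1: 13(ω_s−ω_c) = −37(ω_r−ω_c),  ω_r=0, ω_c=1
Stage 1: ω_s = 1 − (37/13)(0−1) = 50/13
  ⇒ ω_s¹/ω_c¹ = 50/13
Stage 2: N_ring = 23 + 2·20 = 63
Stage 2: 23(ω_s−ω_c) = −63(ω_r−ω_c),  ω_s=0, ω_r=1
Stage 2: 23(0−ω_c) = −63(1−ω_c)  ⇒  86ω_c = 63  ⇒  ω_c = 63/86
  ⇒ ω_c²/ω_r² = 63/86
Coupling ω_r² = ω_s¹ ⇒ overall = 50/13 × 63/86 = 1575/559

1575/559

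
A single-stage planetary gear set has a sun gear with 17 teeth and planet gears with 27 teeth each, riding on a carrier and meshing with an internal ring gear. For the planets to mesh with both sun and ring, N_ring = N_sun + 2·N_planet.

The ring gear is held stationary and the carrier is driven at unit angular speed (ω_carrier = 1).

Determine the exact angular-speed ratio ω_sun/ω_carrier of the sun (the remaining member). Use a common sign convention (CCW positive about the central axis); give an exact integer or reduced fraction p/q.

88/17

N_ring = 17 + 2·27 = 71
17(ω_s−ω_c) = −71(ω_r−ω_c),  ω_r=0, ω_c=1
ω_s = 1 − (71/17)(0−1) = 88/17
ω_s/ω_c = 88/17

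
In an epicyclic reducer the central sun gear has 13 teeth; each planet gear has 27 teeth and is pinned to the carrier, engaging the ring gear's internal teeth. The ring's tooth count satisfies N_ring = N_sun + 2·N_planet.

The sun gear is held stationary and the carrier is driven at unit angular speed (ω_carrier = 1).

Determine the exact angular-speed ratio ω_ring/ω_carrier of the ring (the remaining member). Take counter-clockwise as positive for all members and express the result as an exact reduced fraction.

80/67

N_ring = 13 + 2·27 = 67
13(ω_s−ω_c) = −67(ω_r−ω_c),  ω_s=0, ω_c=1
ω_r = 1 − (13/67)(0−1) = 80/67
ω_r/ω_c = 80/67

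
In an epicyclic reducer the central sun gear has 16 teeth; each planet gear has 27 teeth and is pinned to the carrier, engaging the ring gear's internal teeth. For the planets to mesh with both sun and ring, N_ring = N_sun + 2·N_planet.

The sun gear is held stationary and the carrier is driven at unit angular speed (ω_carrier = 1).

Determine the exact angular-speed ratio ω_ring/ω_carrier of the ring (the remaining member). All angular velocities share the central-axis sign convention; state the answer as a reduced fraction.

N_ring = 16 + 2·27 = 70
16(ω_s−ω_c) = −70(ω_r−ω_c),  ω_s=0, ω_c=1
ω_r = 1 − (16/70)(0−1) = 43/35
ω_r/ω_c = 43/35

43/35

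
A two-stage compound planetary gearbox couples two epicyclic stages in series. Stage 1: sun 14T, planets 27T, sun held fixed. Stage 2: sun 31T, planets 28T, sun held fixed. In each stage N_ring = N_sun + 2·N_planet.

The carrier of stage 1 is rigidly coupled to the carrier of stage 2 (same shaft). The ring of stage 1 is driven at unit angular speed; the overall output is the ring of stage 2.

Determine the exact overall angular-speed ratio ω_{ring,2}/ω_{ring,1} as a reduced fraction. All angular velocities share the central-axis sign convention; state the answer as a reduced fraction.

Stage 1: N_ring = 14 + 2·27 = 68
Stage 1: 14(ω_s−ω_c) = −68(ω_r−ω_c),  ω_s=0, ω_r=1
Stage 1: 14(0−ω_c) = −68(1−ω_c)  ⇒  82ω_c = 68  ⇒  ω_c = 34/41
  ⇒ ω_c¹/ω_r¹ = 34/41
Stage 2: N_ring = 31 + 2·28 = 87
Stage 2: 31(ω_s−ω_c) = −87(ω_r−ω_c),  ω_s=0, ω_c=1
Stage 2: ω_r = 1 − (31/87)(0−1) = 118/87
  ⇒ ω_r²/ω_c² = 118/87
Coupling ω_c² = ω_c¹ ⇒ overall = 34/41 × 118/87 = 4012/3567

4012/3567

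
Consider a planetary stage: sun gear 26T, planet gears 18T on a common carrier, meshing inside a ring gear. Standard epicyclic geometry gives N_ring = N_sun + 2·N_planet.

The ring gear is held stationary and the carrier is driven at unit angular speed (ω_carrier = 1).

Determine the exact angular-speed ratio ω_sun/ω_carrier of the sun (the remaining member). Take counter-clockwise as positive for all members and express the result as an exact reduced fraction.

44/13

N_ring = 26 + 2·18 = 62
26(ω_s−ω_c) = −62(ω_r−ω_c),  ω_r=0, ω_c=1
ω_s = 1 − (62/26)(0−1) = 44/13
ω_s/ω_c = 44/13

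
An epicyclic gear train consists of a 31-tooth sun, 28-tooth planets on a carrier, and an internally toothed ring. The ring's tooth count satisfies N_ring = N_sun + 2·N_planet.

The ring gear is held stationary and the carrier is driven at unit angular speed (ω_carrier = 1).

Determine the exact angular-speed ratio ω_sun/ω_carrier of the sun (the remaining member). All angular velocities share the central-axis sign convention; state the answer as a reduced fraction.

118/31

N_ring = 31 + 2·28 = 87
31(ω_s−ω_c) = −87(ω_r−ω_c),  ω_r=0, ω_c=1
ω_s = 1 − (87/31)(0−1) = 118/31
ω_s/ω_c = 118/31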